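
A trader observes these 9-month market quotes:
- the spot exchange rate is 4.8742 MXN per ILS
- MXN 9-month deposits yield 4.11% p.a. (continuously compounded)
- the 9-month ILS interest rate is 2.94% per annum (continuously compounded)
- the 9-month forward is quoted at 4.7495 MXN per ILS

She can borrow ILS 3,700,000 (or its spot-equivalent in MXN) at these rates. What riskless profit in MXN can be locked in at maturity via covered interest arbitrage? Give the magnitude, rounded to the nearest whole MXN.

T = 9/12 years.
Route A — deposit ILS, sell forward: 3,700,000 × 1.0222948979 × 4.7495 = MXN 17,964,941.59.
Route B — convert at spot, deposit MXN: 3,700,000 × 4.8742 × 1.0313050097 = MXN 18,599,111.45.
The quoted forward undervalues ILS, so borrow ILS, convert to MXN at spot, deposit the MXN at 4.11%, and buy ILS forward at 4.7495 to cover the loan.
Profit = 18,599,111.45 − 17,964,941.59 = MXN 634,170.

MXN 634,170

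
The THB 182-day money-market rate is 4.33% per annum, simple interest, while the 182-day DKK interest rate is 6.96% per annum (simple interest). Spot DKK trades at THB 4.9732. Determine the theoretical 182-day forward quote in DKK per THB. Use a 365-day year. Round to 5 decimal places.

0.20366

T = 182/365 years.
THB accumulates by 1 + 0.0433×182/365 = 1.0215907.
DKK growth factor: 1 + 0.0696×182/365 = 1.0347047.
So F = 4.9732 × 1.0215907 / 1.0347047 = 4.910169 (THB/DKK).
Quoted the other way: 1/4.910169 = 0.20366 DKK per THB.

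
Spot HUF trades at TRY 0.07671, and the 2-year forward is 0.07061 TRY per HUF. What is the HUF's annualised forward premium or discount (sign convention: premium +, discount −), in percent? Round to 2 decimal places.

T = 2 years.
HUF trades forward at -7.95203% vs spot over the period.
Per annum: -0.0795203 / 2 = -0.039760 = -3.98%.

-3.98%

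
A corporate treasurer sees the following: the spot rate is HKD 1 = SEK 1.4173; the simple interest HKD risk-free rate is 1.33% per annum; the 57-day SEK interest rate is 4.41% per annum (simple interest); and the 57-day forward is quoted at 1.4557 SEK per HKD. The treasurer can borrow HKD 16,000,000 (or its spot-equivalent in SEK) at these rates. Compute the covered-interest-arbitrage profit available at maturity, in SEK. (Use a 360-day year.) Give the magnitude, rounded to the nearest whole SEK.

T = 57/360 years.
Route A — deposit HKD, sell forward: 16,000,000 × 1.0021058333 × 1.4557 = SEK 23,340,247.38.
Route B — convert at spot, deposit SEK: 16,000,000 × 1.4173 × 1.0069825 = SEK 22,835,140.76.
The quoted forward overvalues HKD, so borrow SEK, buy HKD at spot, deposit the HKD at 1.33%, and sell the proceeds forward at 1.4557.
Arbitrage profit = |23,340,247.38 − 22,835,140.76| = SEK 505,107.

SEK 505,107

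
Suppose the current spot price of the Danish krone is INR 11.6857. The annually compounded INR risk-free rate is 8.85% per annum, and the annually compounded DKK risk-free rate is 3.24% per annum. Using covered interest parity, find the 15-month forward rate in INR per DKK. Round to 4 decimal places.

T = 15/12 years.
INR growth factor: (1 + 0.0885)^(15/12) = 1.11182271.
DKK growth factor: (1 + 0.0324)^(15/12) = 1.04066271.
CIP: F = S · (grow INR)/(grow DKK) = 11.6857 × 1.11182271/1.04066271 = 12.484762 INR per DKK.

12.4848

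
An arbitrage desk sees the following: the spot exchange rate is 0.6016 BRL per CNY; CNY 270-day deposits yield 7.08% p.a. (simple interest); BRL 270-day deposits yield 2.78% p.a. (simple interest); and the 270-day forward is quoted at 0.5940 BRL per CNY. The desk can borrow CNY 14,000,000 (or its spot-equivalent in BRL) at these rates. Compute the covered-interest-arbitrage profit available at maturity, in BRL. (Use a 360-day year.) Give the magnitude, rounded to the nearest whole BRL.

BRL 159,573

T = 270/360 years.
Invest the CNY and cover forward: 14,000,000 × 1.053100 × 0.5940 = BRL 8,757,579.60.
Convert at spot and invest in BRL: 14,000,000 × 0.6016 × 1.020850 = BRL 8,598,007.04.
The quoted forward overvalues CNY, so borrow BRL, buy CNY at spot, deposit the CNY at 7.08%, and sell the proceeds forward at 0.5940.
Arbitrage profit = |8,757,579.60 − 8,598,007.04| = BRL 159,573.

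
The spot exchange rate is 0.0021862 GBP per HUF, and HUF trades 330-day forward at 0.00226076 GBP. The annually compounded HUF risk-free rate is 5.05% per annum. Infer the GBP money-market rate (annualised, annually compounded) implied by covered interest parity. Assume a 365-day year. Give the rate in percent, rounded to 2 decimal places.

9.02%

T = 330/365 years.
F/S = 0.00226076/0.0021862 = 1.0341048 = (growth of GBP) / (growth of HUF).
HUF growth factor: (1 + 0.0505)^(330/365) = 1.045549.
Hence g_GBP = 1.0812072.
r = 1.0812072^(365/330) − 1 = 0.090198 → 9.02%.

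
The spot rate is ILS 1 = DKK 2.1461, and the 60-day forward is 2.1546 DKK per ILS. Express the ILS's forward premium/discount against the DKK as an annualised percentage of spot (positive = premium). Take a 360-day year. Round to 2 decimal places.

T = 60/360 years.
Period premium: (2.1546 − 2.1461)/2.1461 = 0.0039607.
Per annum: 0.0039607 / (60/360) = 0.023764 = 2.38%.

+2.38%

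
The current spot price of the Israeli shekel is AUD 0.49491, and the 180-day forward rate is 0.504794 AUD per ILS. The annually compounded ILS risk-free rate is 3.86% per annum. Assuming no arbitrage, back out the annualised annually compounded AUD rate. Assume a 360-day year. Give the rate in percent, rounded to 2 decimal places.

T = 180/360 years.
F/S = 0.504794/0.49491 = 1.0199713 = (growth of AUD) / (growth of ILS).
ILS growth factor: (1 + 0.0386)^(180/360) = 1.0191173.
That pins the AUD growth at 1.0394704.
r = 1.0394704^(360/180) − 1 = 0.080499 → 8.05%.

8.05%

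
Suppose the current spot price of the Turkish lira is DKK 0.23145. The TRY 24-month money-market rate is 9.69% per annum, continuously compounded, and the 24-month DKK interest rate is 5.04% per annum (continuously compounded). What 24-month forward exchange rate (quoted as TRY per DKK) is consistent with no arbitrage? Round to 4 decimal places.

4.7417

T = 2 years.
Growth of 1 DKK over T: e^(0.0504×2) = 1.1060554.
TRY accumulates by e^(0.0969×2) = 1.2138535.
So F = 0.23145 × 1.1060554 / 1.2138535 = 0.2108957 (DKK/TRY).
Invert for TRY per DKK: 1 / 0.2108957 = 4.7417.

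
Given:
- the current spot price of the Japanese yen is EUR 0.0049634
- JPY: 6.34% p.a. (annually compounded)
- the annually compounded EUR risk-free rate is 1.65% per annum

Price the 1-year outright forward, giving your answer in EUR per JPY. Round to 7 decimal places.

T = 1 year.
Growth of 1 EUR over T: (1 + 0.0165)^1 = 1.016500.
JPY growth factor: (1 + 0.0634)^1 = 1.063400.
CIP: F = S · (grow EUR)/(grow JPY) = 0.0049634 × 1.016500/1.063400 = 0.004744495 EUR per JPY.

0.0047445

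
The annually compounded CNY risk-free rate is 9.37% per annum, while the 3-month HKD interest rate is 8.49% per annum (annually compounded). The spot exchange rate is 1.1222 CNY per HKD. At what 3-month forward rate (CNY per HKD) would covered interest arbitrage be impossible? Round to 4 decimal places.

T = 3/12 years.
CNY accumulates by (1 + 0.0937)^(3/12) = 1.0226442.
HKD accumulates by (1 + 0.0849)^(3/12) = 1.0205809.
Forward (CNY per HKD) = 1.1222 × 1.0226442 / 1.0205809 = 1.124469.

1.1245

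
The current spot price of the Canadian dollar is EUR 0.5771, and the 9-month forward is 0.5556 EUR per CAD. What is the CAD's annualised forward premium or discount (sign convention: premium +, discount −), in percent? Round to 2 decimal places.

T = 9/12 years.
CAD trades forward at -3.72552% vs spot over the period.
Annualise by dividing by T: -0.0372552 / (9/12) = -0.049674 → -4.97%.

-4.97%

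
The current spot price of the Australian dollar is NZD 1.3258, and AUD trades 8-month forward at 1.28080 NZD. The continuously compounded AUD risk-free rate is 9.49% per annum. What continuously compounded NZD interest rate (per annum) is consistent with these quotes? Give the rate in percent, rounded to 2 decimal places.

4.31%

T = 8/12 years.
CIP gives F = S · g_NZD/g_AUD, so g_NZD/g_AUD = 1.2808/1.3258 = 0.9660582.
The AUD side grows by e^(0.0949×8/12) = 1.0653109.
Hence g_NZD = 1.0291523.
r = ln(1.0291523)/(8/12) = 0.043103 → 4.31%.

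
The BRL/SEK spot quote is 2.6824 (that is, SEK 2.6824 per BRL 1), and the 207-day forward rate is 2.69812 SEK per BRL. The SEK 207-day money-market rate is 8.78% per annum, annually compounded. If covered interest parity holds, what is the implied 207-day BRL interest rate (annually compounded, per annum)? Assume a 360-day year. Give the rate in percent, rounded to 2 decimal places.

7.68%

T = 207/360 years.
F/S = 2.69812/2.6824 = 1.0058604 = (growth of SEK) / (growth of BRL).
The SEK side grows by (1 + 0.0878)^(207/360) = 1.0495804.
That pins the BRL growth at 1.0434653.
Annualise: 1.0434653^(360/207) − 1 = 0.076802 = 7.68%.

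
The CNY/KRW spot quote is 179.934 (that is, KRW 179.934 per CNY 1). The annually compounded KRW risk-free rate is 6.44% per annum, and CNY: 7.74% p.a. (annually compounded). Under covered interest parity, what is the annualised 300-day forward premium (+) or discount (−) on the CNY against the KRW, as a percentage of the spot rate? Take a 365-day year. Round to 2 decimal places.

T = 300/365 years.
No-arbitrage forward: 179.934 × 1.0526354 / 1.0631908 = 178.147608 KRW/CNY.
Annualised premium = (F − S)/S × (1/T) = (178.147608 − 179.934)/179.934 ÷ (300/365) = -1.21%.

-1.21%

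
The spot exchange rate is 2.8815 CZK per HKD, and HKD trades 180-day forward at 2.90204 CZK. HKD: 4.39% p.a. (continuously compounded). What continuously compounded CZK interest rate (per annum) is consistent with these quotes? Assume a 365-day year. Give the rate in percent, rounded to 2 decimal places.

5.83%

T = 180/365 years.
CIP gives F = S · g_CZK/g_HKD, so g_CZK/g_HKD = 2.90204/2.8815 = 1.0071282.
HKD growth factor: e^(0.0439×180/365) = 1.0218854.
That pins the CZK growth at 1.0291696.
Take logs: ln 1.0291696 / (180/365) = 0.058303, so 5.83%.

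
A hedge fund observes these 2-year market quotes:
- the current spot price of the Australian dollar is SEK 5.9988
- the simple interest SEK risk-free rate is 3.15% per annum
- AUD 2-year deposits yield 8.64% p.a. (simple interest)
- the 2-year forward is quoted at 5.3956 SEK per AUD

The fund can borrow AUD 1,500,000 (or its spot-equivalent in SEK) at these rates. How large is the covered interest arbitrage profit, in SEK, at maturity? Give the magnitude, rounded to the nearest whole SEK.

SEK 73,147

T = 2 years.
Keep in AUD, deliver into the forward: 1,500,000·1.172800·5.3956 = SEK 9,491,939.52.
Swap to SEK now, deposit: 1,500,000·5.9988·1.063000 = SEK 9,565,086.60.
The quoted forward undervalues AUD, so borrow AUD, convert to SEK at spot, deposit the SEK at 3.15%, and buy AUD forward at 5.3956 to cover the loan.
Arbitrage profit = |9,491,939.52 − 9,565,086.60| = SEK 73,147.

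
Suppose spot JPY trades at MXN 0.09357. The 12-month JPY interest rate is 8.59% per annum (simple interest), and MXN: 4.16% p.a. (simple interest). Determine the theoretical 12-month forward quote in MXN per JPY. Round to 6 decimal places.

0.089753

T = 1 year.
MXN growth factor: 1 + 0.0416×1 = 1.041600.
JPY growth factor: 1 + 0.0859×1 = 1.085900.
So F = 0.09357 × 1.041600 / 1.085900 = 0.08975275 (MXN/JPY).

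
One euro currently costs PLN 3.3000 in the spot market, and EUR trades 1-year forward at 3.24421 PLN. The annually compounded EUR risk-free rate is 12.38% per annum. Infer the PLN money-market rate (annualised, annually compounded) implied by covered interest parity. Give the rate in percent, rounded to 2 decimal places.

10.48%

T = 1 year.
By CIP, F/S equals the PLN-to-EUR growth ratio: 3.24421/3.3 = 0.9830939.
EUR growth factor: (1 + 0.1238)^1 = 1.123800.
That pins the PLN growth at 1.1048009.
Annualise: 1.1048009^(1/1) − 1 = 0.104801 = 10.48%.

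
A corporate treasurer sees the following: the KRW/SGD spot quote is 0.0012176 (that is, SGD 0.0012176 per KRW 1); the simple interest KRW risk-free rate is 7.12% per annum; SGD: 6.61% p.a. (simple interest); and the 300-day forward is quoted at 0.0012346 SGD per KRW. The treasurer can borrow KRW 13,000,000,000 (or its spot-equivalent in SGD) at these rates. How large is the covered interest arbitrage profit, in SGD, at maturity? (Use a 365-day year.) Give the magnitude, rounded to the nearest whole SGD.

SGD 300,284

T = 300/365 years.
Keep in KRW, deliver into the forward: 13,000,000,000·1.0585205479·0.0012346 = SGD 16,989,043.09.
Swap to SGD now, deposit: 13,000,000,000·0.0012176·1.0543287671 = SGD 16,688,759.19.
The quoted forward overvalues KRW, so borrow SGD, buy KRW at spot, deposit the KRW at 7.12%, and sell the proceeds forward at 0.0012346.
The gap between the two covered legs is SGD 300,284.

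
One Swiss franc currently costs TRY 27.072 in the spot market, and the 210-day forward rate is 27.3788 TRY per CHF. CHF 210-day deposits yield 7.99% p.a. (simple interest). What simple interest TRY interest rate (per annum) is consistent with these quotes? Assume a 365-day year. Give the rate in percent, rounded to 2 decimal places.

T = 210/365 years.
CIP gives F = S · g_TRY/g_CHF, so g_TRY/g_CHF = 27.3788/27.072 = 1.0113327.
CHF growth factor: 1 + 0.0799×210/365 = 1.0459699.
Hence g_TRY = 1.0578236.
(1.0578236 − 1)/T = 0.100503, i.e. 10.05%.

10.05%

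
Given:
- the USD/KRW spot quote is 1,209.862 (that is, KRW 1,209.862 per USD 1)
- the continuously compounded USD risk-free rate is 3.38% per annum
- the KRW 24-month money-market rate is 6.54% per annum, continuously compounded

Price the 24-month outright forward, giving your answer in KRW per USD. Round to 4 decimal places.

1288.7932

T = 2 years.
Growth of 1 KRW over T: e^(0.0654×2) = 1.1397398106.
Growth of 1 USD over T: e^(0.0338×2) = 1.069937248.
CIP: F = S · (grow KRW)/(grow USD) = 1209.862 × 1.1397398106/1.069937248 = 1288.793235 KRW per USD.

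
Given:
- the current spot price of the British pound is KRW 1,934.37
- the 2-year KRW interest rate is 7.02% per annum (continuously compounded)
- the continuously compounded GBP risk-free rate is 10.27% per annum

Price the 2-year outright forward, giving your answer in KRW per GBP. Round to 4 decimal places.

T = 2 years.
KRW accumulates by e^(0.0702×2) = 1.1507340004.
GBP accumulates by e^(0.1027×2) = 1.2280161732.
Forward (KRW per GBP) = 1934.37 × 1.1507340004 / 1.2280161732 = 1812.635189.

1812.6352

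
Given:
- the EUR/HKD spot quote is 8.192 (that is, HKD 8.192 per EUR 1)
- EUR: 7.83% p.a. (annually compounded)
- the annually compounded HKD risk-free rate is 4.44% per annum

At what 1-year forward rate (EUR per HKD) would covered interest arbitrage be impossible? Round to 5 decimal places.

T = 1 year.
HKD accumulates by (1 + 0.0444)^1 = 1.044400.
Growth of 1 EUR over T: (1 + 0.0783)^1 = 1.078300.
CIP: F = S · (grow HKD)/(grow EUR) = 8.192 × 1.044400/1.078300 = 7.934457 HKD per EUR.
Quoted the other way: 1/7.934457 = 0.12603 EUR per HKD.

0.12603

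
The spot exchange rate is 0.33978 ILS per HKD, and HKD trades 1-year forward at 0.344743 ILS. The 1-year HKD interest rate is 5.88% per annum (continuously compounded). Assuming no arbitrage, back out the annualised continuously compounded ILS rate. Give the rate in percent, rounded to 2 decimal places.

T = 1 year.
By CIP, F/S equals the ILS-to-HKD growth ratio: 0.344743/0.33978 = 1.0146065.
HKD growth factor: e^(0.0588×1) = 1.0605631.
Hence g_ILS = 1.0760542.
Take logs: ln 1.0760542 / 1 = 0.073301, so 7.33%.

7.33%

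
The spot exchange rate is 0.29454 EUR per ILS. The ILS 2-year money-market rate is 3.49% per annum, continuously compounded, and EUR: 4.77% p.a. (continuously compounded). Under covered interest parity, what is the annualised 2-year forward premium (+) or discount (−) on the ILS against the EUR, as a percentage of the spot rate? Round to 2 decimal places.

+1.30%

T = 2 years.
F = S · g_EUR/g_ILS = 0.29454 × 1.1000988/1.0722937 = 0.30217757.
Annualised premium = (F − S)/S × (1/T) = (0.30217757 − 0.29454)/0.29454 ÷ 2 = 1.30%.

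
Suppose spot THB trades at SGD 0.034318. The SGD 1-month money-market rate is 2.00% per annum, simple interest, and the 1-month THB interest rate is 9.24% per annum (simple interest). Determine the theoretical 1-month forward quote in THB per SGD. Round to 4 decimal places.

T = 1/12 years.
Growth of 1 SGD over T: 1 + 0.0200×1/12 = 1.00166667.
THB accumulates by 1 + 0.0924×1/12 = 1.007700.
So F = 0.034318 × 1.00166667 / 1.007700 = 0.034112530 (SGD/THB).
Quoted the other way: 1/0.034112530 = 29.3147 THB per SGD.

29.3147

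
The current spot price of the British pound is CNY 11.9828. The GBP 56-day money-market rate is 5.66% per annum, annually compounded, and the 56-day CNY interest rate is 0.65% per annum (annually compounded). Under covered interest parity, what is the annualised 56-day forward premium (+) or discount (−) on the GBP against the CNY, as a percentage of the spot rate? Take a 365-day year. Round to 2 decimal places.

-4.84%

T = 56/365 years.
F = S · g_CNY/g_GBP = 11.9828 × 1.0009945/1.0084828 = 11.8938240.
(F − S)/S ÷ T = (11.8938240 − 11.9828)/11.9828/(56/365) = -0.048397 → -4.84%.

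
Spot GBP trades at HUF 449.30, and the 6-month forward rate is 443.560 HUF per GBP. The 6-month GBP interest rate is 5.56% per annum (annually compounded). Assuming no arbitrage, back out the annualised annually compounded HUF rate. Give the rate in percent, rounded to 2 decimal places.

T = 6/12 years.
F/S = 443.56/449.3 = 0.9872246 = (growth of HUF) / (growth of GBP).
GBP growth factor: (1 + 0.0556)^(6/12) = 1.027424.
So the HUF growth factor = 1.0142982.
r = 1.0142982^(12/6) − 1 = 0.028801 → 2.88%.

2.88%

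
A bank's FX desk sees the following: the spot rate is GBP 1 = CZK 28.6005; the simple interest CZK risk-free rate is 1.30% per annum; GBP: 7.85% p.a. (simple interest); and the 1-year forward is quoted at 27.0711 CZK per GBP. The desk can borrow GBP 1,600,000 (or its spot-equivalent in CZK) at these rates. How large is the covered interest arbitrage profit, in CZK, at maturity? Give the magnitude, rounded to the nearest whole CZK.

CZK 358,200

T = 1 year.
Keep in GBP, deliver into the forward: 1,600,000·1.078500·27.0711 = CZK 46,713,890.16.
Swap to CZK now, deposit: 1,600,000·28.6005·1.013000 = CZK 46,355,690.40.
The quoted forward overvalues GBP, so borrow CZK, buy GBP at spot, deposit the GBP at 7.85%, and sell the proceeds forward at 27.0711.
Arbitrage profit = |46,713,890.16 − 46,355,690.40| = CZK 358,200.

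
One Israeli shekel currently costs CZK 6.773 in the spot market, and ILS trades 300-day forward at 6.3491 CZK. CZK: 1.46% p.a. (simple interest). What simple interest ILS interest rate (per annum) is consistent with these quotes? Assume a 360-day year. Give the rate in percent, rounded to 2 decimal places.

T = 300/360 years.
By CIP, F/S equals the CZK-to-ILS growth ratio: 6.3491/6.773 = 0.9374133.
The CZK side grows by 1 + 0.0146×300/360 = 1.0121667.
So the ILS growth factor = 1.0797443.
(1.0797443 − 1)/T = 0.095693, i.e. 9.57%.

9.57%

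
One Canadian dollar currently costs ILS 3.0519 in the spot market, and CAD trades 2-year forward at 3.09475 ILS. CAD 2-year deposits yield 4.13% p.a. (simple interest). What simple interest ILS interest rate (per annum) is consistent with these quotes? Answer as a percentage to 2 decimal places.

4.89%

T = 2 years.
F/S = 3.09475/3.0519 = 1.0140404 = (growth of ILS) / (growth of CAD).
The CAD side grows by 1 + 0.0413×2 = 1.082600.
Hence g_ILS = 1.0978001.
r = (1.0978001 − 1)/2 = 0.048900 → 4.89%.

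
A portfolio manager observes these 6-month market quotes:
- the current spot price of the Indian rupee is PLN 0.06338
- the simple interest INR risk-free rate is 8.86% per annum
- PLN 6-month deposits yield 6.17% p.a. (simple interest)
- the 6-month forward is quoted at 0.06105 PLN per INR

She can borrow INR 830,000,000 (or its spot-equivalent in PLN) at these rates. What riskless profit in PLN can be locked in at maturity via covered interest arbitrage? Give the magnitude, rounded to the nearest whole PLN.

PLN 1,312,029

T = 6/12 years.
Keep in INR, deliver into the forward: 830,000,000·1.044300·0.06105 = PLN 52,916,247.45.
Swap to PLN now, deposit: 830,000,000·0.06338·1.030850 = PLN 54,228,276.59.
The quoted forward undervalues INR, so borrow INR, convert to PLN at spot, deposit the PLN at 6.17%, and buy INR forward at 0.06105 to cover the loan.
Arbitrage profit = |52,916,247.45 − 54,228,276.59| = PLN 1,312,029.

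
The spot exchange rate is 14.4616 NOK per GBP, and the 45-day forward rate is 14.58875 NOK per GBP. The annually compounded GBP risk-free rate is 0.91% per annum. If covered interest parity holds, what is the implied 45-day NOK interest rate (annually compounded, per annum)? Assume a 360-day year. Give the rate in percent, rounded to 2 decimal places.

8.23%

T = 45/360 years.
F/S = 14.58875/14.4616 = 1.0087922 = (growth of NOK) / (growth of GBP).
The GBP side grows by (1 + 0.0091)^(45/360) = 1.001133.
That pins the NOK growth at 1.0099352.
Annualise: 1.0099352^(360/45) − 1 = 0.082301 = 8.23%.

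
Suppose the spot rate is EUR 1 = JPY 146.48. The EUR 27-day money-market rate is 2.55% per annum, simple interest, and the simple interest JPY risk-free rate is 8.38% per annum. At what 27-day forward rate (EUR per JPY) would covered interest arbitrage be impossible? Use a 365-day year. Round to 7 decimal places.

T = 27/365 years.
Growth of 1 JPY over T: 1 + 0.0838×27/365 = 1.0061989.
Growth of 1 EUR over T: 1 + 0.0255×27/365 = 1.0018863.
CIP: F = S · (grow JPY)/(grow EUR) = 146.48 × 1.0061989/1.0018863 = 147.1105 JPY per EUR.
Invert for EUR per JPY: 1 / 147.1105 = 0.0067976.

0.0067976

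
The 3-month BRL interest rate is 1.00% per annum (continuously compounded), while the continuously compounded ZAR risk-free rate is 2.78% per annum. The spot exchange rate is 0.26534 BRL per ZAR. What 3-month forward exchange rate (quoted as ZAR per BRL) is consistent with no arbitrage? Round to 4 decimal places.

3.7856

T = 3/12 years.
BRL accumulates by e^(0.0100×3/12) = 1.0025031.
ZAR accumulates by e^(0.0278×3/12) = 1.0069742.
So F = 0.26534 × 1.0025031 / 1.0069742 = 0.2641619 (BRL/ZAR).
Invert for ZAR per BRL: 1 / 0.2641619 = 3.7856.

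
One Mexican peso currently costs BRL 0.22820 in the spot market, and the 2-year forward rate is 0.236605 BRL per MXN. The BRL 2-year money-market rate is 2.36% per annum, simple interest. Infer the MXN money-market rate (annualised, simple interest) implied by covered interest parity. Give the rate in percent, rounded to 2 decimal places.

0.50%

T = 2 years.
CIP gives F = S · g_BRL/g_MXN, so g_BRL/g_MXN = 0.236605/0.2282 = 1.0368317.
The BRL side grows by 1 + 0.0236×2 = 1.047200.
Hence g_MXN = 1.010000.
r = (1.010000 − 1)/2 = 0.005000 → 0.50%.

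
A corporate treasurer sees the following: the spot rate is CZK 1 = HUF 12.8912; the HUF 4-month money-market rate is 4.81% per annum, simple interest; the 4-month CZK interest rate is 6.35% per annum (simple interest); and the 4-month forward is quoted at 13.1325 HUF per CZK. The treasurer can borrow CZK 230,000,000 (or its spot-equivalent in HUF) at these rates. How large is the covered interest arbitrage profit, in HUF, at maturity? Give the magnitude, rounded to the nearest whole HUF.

HUF 71,893,939

T = 4/12 years.
Route A — deposit CZK, sell forward: 230,000,000 × 1.021166666667 × 13.1325 = HUF 3,084,408,387.50.
Route B — convert at spot, deposit HUF: 230,000,000 × 12.8912 × 1.016033333333 = HUF 3,012,514,448.53.
The quoted forward overvalues CZK, so borrow HUF, buy CZK at spot, deposit the CZK at 6.35%, and sell the proceeds forward at 13.1325.
Arbitrage profit = |3,084,408,387.50 − 3,012,514,448.53| = HUF 71,893,939.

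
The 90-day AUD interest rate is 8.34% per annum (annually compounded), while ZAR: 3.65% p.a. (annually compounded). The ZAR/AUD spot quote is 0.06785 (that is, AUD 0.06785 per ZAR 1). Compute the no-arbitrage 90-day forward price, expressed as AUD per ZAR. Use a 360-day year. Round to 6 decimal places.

0.068605

T = 90/360 years.
AUD accumulates by (1 + 0.0834)^(90/360) = 1.0202279.
ZAR growth factor: (1 + 0.0365)^(90/360) = 1.0090027.
Forward (AUD per ZAR) = 0.06785 × 1.0202279 / 1.0090027 = 0.06860483.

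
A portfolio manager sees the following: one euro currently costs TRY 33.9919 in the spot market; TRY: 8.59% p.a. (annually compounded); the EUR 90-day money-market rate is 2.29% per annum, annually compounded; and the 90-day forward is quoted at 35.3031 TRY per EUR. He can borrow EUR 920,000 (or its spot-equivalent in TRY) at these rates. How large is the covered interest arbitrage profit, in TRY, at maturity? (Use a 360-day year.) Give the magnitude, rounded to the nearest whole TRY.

TRY 739,701

T = 90/360 years.
Invest the EUR and cover forward: 920,000 × 1.0056764831 × 35.3031 = TRY 32,663,217.65.
Convert at spot and invest in TRY: 920,000 × 33.9919 × 1.0208159761 = TRY 31,923,516.61.
The quoted forward overvalues EUR, so borrow TRY, buy EUR at spot, deposit the EUR at 2.29%, and sell the proceeds forward at 35.3031.
Arbitrage profit = |32,663,217.65 − 31,923,516.61| = TRY 739,701.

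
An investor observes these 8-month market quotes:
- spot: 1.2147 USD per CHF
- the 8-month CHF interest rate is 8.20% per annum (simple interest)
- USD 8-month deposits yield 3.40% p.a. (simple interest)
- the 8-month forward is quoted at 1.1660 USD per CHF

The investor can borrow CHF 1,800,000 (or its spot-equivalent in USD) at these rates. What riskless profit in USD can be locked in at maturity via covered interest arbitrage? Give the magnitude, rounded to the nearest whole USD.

T = 8/12 years.
Invest the CHF and cover forward: 1,800,000 × 1.054666667 × 1.1660 = USD 2,213,534.40.
Convert at spot and invest in USD: 1,800,000 × 1.2147 × 1.022666667 = USD 2,236,019.76.
The quoted forward undervalues CHF, so borrow CHF, convert to USD at spot, deposit the USD at 3.40%, and buy CHF forward at 1.1660 to cover the loan.
The gap between the two covered legs is USD 22,485.

USD 22,485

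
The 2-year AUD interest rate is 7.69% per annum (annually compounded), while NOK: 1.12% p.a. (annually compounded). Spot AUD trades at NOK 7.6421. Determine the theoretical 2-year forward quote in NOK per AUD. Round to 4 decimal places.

6.7381

T = 2 years.
NOK accumulates by (1 + 0.0112)^2 = 1.0225254.
AUD accumulates by (1 + 0.0769)^2 = 1.1597136.
CIP: F = S · (grow NOK)/(grow AUD) = 7.6421 × 1.0225254/1.1597136 = 6.738079 NOK per AUD.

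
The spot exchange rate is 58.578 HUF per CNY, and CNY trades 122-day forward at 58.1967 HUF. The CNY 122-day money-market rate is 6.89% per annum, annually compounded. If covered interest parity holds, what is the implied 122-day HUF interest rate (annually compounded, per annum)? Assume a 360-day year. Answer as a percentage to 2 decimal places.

4.85%

T = 122/360 years.
CIP gives F = S · g_HUF/g_CNY, so g_HUF/g_CNY = 58.1967/58.578 = 0.9934907.
The CNY side grows by (1 + 0.0689)^(122/360) = 1.0228371.
So the HUF growth factor = 1.0161791.
r = 1.0161791^(360/122) − 1 = 0.048499 → 4.85%.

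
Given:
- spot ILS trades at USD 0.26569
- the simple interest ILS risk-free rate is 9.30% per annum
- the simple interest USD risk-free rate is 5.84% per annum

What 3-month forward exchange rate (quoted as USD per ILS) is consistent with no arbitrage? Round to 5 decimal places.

T = 3/12 years.
USD accumulates by 1 + 0.0584×3/12 = 1.014600.
ILS accumulates by 1 + 0.0930×3/12 = 1.023250.
CIP: F = S · (grow USD)/(grow ILS) = 0.26569 × 1.014600/1.023250 = 0.2634440 USD per ILS.

0.26344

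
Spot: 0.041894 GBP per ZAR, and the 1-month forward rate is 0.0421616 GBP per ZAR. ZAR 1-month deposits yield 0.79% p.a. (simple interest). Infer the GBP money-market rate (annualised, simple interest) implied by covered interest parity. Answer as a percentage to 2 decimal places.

8.46%

T = 1/12 years.
By CIP, F/S equals the GBP-to-ZAR growth ratio: 0.0421616/0.041894 = 1.0063875.
ZAR growth factor: 1 + 0.0079×1/12 = 1.0006583.
That pins the GBP growth at 1.007050.
r = (1.007050 − 1)/(1/12) = 0.084600 → 8.46%.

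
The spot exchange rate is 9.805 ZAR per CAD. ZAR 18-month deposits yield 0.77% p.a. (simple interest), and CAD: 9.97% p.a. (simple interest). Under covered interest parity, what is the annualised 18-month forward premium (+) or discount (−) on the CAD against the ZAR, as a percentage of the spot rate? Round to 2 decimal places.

-8.00%

T = 18/12 years.
No-arbitrage forward: 9.805 × 1.011550 / 1.149550 = 8.627939 ZAR/CAD.
(F − S)/S ÷ T = (8.627939 − 9.805)/9.805/(18/12) = -0.080031 → -8.00%.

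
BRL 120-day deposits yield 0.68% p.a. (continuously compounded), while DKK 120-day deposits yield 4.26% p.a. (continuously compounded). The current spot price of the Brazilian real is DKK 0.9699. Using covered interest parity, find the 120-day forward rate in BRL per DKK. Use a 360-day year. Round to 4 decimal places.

T = 120/360 years.
Growth of 1 DKK over T: e^(0.0426×120/360) = 1.0143013.
Growth of 1 BRL over T: e^(0.0068×120/360) = 1.0022692.
So F = 0.9699 × 1.0143013 / 1.0022692 = 0.9815435 (DKK/BRL).
Quoted the other way: 1/0.9815435 = 1.0188 BRL per DKK.

1.0188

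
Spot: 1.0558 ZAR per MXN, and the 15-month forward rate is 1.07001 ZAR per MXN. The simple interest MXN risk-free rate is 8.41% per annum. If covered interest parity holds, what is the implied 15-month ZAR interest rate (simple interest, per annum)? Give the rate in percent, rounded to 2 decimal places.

9.60%

T = 15/12 years.
CIP gives F = S · g_ZAR/g_MXN, so g_ZAR/g_MXN = 1.07001/1.0558 = 1.0134590.
The MXN side grows by 1 + 0.0841×15/12 = 1.105125.
That pins the ZAR growth at 1.1199989.
(1.1199989 − 1)/T = 0.095999, i.e. 9.60%.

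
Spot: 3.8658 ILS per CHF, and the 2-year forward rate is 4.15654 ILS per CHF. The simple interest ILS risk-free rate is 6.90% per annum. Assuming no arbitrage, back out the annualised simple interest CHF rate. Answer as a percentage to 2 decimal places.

T = 2 years.
By CIP, F/S equals the ILS-to-CHF growth ratio: 4.15654/3.8658 = 1.0752082.
The ILS side grows by 1 + 0.0690×2 = 1.138000.
Hence g_CHF = 1.0583997.
r = (1.0583997 − 1)/2 = 0.029200 → 2.92%.

2.92%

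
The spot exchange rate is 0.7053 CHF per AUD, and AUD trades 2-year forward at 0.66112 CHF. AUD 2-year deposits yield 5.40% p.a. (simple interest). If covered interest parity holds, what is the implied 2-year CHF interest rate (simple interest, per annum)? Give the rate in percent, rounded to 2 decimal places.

1.93%

T = 2 years.
F/S = 0.66112/0.7053 = 0.9373600 = (growth of CHF) / (growth of AUD).
The AUD side grows by 1 + 0.0540×2 = 1.108000.
That pins the CHF growth at 1.0385949.
r = (1.0385949 − 1)/2 = 0.019297 → 1.93%.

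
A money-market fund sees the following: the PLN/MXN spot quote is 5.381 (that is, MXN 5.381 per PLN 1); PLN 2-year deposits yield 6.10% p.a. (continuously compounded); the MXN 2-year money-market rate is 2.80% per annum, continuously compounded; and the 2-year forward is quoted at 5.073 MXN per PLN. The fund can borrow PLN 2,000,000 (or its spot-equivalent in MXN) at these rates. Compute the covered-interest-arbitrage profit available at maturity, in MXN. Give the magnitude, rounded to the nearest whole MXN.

T = 2 years.
Route A — deposit PLN, sell forward: 2,000,000 × 1.1297541018 × 5.073 = MXN 11,462,485.12.
Route B — convert at spot, deposit MXN: 2,000,000 × 5.381 × 1.0575976837 = MXN 11,381,866.27.
The quoted forward overvalues PLN, so borrow MXN, buy PLN at spot, deposit the PLN at 6.10%, and sell the proceeds forward at 5.073.
Arbitrage profit = |11,462,485.12 − 11,381,866.27| = MXN 80,619.

MXN 80,619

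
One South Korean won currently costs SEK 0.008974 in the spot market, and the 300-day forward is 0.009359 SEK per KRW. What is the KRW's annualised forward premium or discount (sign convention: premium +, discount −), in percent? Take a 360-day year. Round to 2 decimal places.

T = 300/360 years.
Period premium: (0.009359 − 0.008974)/0.008974 = 0.0429017.
Per annum: 0.0429017 / (300/360) = 0.051482 = 5.15%.

+5.15%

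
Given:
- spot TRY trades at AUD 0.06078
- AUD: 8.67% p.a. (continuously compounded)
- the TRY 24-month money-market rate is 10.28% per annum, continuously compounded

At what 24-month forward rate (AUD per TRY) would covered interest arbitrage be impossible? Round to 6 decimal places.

T = 2 years.
AUD accumulates by e^(0.0867×2) = 1.1893417.
Growth of 1 TRY over T: e^(0.1028×2) = 1.2282618.
CIP: F = S · (grow AUD)/(grow TRY) = 0.06078 × 1.1893417/1.2282618 = 0.05885406 AUD per TRY.

0.058854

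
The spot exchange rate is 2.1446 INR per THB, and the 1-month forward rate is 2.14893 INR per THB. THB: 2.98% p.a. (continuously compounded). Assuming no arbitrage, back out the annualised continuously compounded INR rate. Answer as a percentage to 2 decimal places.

T = 1/12 years.
CIP gives F = S · g_INR/g_THB, so g_INR/g_THB = 2.14893/2.1446 = 1.0020190.
THB growth factor: e^(0.0298×1/12) = 1.0024864.
Hence g_INR = 1.0045104.
r = ln(1.0045104)/(1/12) = 0.054003 → 5.40%.

5.40%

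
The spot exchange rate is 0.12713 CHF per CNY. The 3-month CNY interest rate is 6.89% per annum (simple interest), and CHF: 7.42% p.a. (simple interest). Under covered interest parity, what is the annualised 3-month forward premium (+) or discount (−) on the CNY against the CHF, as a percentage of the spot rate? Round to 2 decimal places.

+0.52%

T = 3/12 years.
No-arbitrage forward: 0.12713 × 1.018550 / 1.017225 = 0.12729559 CHF/CNY.
Annualised premium = (F − S)/S × (1/T) = (0.12729559 − 0.12713)/0.12713 ÷ (3/12) = 0.52%.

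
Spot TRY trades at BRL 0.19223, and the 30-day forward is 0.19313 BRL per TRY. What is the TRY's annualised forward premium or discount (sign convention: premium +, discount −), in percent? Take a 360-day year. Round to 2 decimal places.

T = 30/360 years.
Period premium: (0.19313 − 0.19223)/0.19223 = 0.0046819.
Annualise by dividing by T: 0.0046819 / (30/360) = 0.056183 → 5.62%.

+5.62%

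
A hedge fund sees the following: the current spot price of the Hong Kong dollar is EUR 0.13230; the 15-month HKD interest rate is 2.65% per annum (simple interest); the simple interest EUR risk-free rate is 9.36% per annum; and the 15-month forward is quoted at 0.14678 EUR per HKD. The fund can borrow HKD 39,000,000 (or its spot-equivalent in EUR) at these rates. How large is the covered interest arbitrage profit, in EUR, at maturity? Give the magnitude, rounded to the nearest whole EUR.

EUR 150,657

T = 15/12 years.
Keep in HKD, deliver into the forward: 39,000,000·1.033125·0.14678 = EUR 5,914,041.41.
Swap to EUR now, deposit: 39,000,000·0.13230·1.117000 = EUR 5,763,384.90.
The quoted forward overvalues HKD, so borrow EUR, buy HKD at spot, deposit the HKD at 2.65%, and sell the proceeds forward at 0.14678.
The gap between the two covered legs is EUR 150,657.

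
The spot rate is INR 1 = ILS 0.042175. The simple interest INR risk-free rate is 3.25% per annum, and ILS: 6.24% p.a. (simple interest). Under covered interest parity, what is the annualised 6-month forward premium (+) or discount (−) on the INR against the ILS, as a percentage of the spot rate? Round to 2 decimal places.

+2.94%

T = 6/12 years.
No-arbitrage forward: 0.042175 × 1.031200 / 1.016250 = 0.042795434 ILS/INR.
Annualised premium = (F − S)/S × (1/T) = (0.042795434 − 0.042175)/0.042175 ÷ (6/12) = 2.94%.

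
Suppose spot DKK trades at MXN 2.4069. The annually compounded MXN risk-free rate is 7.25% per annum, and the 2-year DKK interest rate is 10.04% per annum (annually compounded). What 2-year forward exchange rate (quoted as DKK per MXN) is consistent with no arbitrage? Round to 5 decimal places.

T = 2 years.
Growth of 1 MXN over T: (1 + 0.0725)^2 = 1.1502562.
DKK growth factor: (1 + 0.1004)^2 = 1.2108802.
CIP: F = S · (grow MXN)/(grow DKK) = 2.4069 × 1.1502562/1.2108802 = 2.286396 MXN per DKK.
Invert for DKK per MXN: 1 / 2.286396 = 0.43737.

0.43737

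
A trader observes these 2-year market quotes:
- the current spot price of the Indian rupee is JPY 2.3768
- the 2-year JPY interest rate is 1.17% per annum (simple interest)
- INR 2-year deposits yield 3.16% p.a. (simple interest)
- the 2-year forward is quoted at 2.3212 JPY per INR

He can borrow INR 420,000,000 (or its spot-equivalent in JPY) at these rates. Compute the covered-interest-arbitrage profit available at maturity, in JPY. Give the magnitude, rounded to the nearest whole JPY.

JPY 14,902,742

T = 2 years.
Invest the INR and cover forward: 420,000,000 × 1.063200 × 2.3212 = JPY 1,036,517,932.80.
Convert at spot and invest in JPY: 420,000,000 × 2.3768 × 1.023400 = JPY 1,021,615,190.40.
The quoted forward overvalues INR, so borrow JPY, buy INR at spot, deposit the INR at 3.16%, and sell the proceeds forward at 2.3212.
The gap between the two covered legs is JPY 14,902,742.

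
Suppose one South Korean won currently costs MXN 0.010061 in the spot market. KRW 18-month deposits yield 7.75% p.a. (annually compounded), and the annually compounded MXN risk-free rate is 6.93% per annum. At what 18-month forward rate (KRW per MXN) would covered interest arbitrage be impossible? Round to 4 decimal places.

T = 18/12 years.
Growth of 1 MXN over T: (1 + 0.0693)^(18/12) = 1.105730656.
KRW growth factor: (1 + 0.0775)^(18/12) = 1.118474065.
CIP: F = S · (grow MXN)/(grow KRW) = 0.010061 × 1.105730656/1.118474065 = 0.00994636932 MXN per KRW.
Quoted the other way: 1/0.00994636932 = 100.5392 KRW per MXN.

100.5392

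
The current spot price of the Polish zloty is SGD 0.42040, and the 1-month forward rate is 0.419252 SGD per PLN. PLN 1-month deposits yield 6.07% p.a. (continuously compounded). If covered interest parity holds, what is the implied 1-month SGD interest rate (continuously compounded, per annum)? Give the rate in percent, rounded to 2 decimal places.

2.79%

T = 1/12 years.
CIP gives F = S · g_SGD/g_PLN, so g_SGD/g_PLN = 0.419252/0.4204 = 0.9972693.
The PLN side grows by e^(0.0607×1/12) = 1.0050711.
So the SGD growth factor = 1.0023266.
r = ln(1.0023266)/(1/12) = 0.027887 → 2.79%.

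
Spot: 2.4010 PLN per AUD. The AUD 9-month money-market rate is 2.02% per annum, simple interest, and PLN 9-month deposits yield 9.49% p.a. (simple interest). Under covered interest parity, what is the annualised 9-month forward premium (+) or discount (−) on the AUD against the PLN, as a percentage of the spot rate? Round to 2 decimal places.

T = 9/12 years.
CIP forward (PLN per AUD) = 2.401 × 1.071175/1.015150 = 2.5335085.
(F − S)/S ÷ T = (2.5335085 − 2.401)/2.401/(9/12) = 0.073585 → 7.36%.

+7.36%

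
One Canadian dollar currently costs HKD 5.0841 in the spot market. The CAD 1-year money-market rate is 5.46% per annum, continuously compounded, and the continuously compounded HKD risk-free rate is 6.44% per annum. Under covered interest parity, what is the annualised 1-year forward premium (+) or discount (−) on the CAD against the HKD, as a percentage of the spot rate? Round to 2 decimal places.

T = 1 year.
CIP forward (HKD per CAD) = 5.0841 × 1.0665189/1.0561181 = 5.1341689.
(F − S)/S ÷ T = (5.1341689 − 5.0841)/5.0841/1 = 0.009848 → 0.98%.

+0.98%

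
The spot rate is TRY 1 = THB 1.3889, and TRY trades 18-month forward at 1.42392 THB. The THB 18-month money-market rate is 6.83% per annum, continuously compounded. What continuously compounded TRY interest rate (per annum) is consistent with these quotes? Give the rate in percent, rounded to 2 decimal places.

5.17%

T = 18/12 years.
CIP gives F = S · g_THB/g_TRY, so g_THB/g_TRY = 1.42392/1.3889 = 1.0252142.
The THB side grows by e^(0.0683×18/12) = 1.1078819.
Hence g_TRY = 1.0806346.
Take logs: ln 1.0806346 / (18/12) = 0.051699, so 5.17%.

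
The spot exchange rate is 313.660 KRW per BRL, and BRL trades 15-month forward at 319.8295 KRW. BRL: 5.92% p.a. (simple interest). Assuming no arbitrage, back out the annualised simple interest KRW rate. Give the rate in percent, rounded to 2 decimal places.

T = 15/12 years.
By CIP, F/S equals the KRW-to-BRL growth ratio: 319.8295/313.66 = 1.0196694.
BRL growth factor: 1 + 0.0592×15/12 = 1.074000.
So the KRW growth factor = 1.0951249.
(1.0951249 − 1)/T = 0.076100, i.e. 7.61%.

7.61%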